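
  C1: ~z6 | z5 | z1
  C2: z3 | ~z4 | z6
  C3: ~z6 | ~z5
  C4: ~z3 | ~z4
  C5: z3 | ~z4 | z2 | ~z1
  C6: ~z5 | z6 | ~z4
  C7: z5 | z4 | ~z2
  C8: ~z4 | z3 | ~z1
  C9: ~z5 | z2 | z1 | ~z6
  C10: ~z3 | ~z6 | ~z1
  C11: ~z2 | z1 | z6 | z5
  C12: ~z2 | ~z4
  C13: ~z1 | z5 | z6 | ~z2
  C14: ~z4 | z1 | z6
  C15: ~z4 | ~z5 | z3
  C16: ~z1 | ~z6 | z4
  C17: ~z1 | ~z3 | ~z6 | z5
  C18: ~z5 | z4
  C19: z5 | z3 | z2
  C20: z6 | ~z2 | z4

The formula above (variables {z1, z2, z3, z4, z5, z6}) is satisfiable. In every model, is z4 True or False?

False

Suppose z4 = 1.
(~z3) alone gives z3 = 0.
(z6) alone gives z6 = 1.
(~z5) alone gives z5 = 0.
(z1) alone gives z1 = 1.
But (~z1) is also a unit clause — contradiction.
So every satisfying assignment has z4 = False.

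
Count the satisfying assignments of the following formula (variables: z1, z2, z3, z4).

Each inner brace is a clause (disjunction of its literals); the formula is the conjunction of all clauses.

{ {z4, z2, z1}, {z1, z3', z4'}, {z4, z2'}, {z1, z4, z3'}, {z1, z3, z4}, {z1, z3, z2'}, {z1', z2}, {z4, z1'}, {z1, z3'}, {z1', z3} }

2

There are 2^4 = 16 truth assignments over (z1, z2, z3, z4).
Check each against the 10 clauses (columns in the order z1, z2, z3, z4):
  F F F F  ✗ fails (z4 + z2 + z1)
  F F F T  ✓ satisfies all
  F F T F  ✗ fails (z4 + z2 + z1)
  F F T T  ✗ fails (z1 + z3' + z4')
  F T F F  ✗ fails (z4 + z2')
  F T F T  ✗ fails (z1 + z3 + z2')
  F T T F  ✗ fails (z4 + z2')
  F T T T  ✗ fails (z1 + z3' + z4')
  T F F F  ✗ fails (z1' + z2)
  T F F T  ✗ fails (z1' + z2)
  T F T F  ✗ fails (z1' + z2)
  T F T T  ✗ fails (z1' + z2)
  T T F F  ✗ fails (z4 + z2')
  T T F T  ✗ fails (z1' + z3)
  T T T F  ✗ fails (z4 + z2')
  T T T T  ✓ satisfies all
2 of the 16 rows are models.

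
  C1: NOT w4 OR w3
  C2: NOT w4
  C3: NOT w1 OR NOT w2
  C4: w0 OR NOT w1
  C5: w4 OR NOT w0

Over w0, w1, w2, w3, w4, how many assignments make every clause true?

4

There are 2^5 = 32 truth assignments over (w0, w1, w2, w3, w4).
Split on w4. With w4 = true, the clauses containing w4 are satisfied and NOT w4 drops from the rest; 0 of the 2^4 = 16 assignments to the other variables satisfy what remains.
With w4 = false, by the same count on the reduced clause set, 4 assignments work.
(One model: w0=F, w1=F, w2=F, w3=F, w4=F.)
Total: 0 + 4 = 4.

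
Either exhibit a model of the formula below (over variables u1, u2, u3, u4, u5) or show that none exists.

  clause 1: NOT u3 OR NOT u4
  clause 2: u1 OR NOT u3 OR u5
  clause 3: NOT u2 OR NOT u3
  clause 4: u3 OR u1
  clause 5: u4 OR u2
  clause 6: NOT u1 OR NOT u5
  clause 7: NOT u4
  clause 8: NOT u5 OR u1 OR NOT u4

u1=true, u2=true, u3=false, u4=false, u5=false

Unit clause (NOT u4) forces u4 = false.
Unit clause (u2) forces u2 = true.
Unit clause (NOT u3) forces u3 = false.
Unit clause (u1) forces u1 = true.
Unit clause (NOT u5) forces u5 = false.
Every clause now holds.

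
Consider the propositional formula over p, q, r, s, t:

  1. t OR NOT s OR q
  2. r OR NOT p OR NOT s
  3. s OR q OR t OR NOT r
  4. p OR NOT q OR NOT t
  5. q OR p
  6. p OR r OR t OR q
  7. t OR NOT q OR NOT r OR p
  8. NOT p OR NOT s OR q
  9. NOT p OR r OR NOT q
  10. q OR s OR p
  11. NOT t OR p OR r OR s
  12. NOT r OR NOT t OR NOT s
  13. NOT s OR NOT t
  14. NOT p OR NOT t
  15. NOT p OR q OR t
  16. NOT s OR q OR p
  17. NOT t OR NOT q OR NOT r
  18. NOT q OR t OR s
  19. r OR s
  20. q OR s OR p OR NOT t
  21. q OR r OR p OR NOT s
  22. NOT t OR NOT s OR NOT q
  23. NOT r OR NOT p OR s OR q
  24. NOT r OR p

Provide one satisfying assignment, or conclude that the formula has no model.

p=false,  q=true,  r=false,  s=true,  t=false

Suppose q = true.
Suppose p = false.
Unit clause (NOT t) forces t = false.
Unit clause (NOT r) forces r = false.
Unit clause (s) forces s = true.
All clauses are satisfied.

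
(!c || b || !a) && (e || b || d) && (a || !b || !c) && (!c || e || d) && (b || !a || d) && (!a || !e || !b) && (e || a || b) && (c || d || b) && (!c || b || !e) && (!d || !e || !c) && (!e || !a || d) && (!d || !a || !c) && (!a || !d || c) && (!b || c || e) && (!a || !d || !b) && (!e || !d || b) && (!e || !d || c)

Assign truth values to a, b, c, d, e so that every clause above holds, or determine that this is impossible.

Case c = false:
Case d = false:
From the singleton clause (b), b = true.
From the singleton clause (e), e = true.
From the singleton clause (!a), a = false.
Every clause now holds.

a ↦ false; b ↦ true; c ↦ false; d ↦ false; e ↦ true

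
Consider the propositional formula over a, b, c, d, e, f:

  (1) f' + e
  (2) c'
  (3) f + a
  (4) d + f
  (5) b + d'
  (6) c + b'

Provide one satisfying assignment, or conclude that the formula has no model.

Unit clause (c') forces c = 0.
Unit clause (b') forces b = 0.
Unit clause (d') forces d = 0.
Unit clause (f) forces f = 1.
Unit clause (e) forces e = 1.
No clause remains; a is free.

a=1,  b=0,  c=0,  d=0,  e=1,  f=1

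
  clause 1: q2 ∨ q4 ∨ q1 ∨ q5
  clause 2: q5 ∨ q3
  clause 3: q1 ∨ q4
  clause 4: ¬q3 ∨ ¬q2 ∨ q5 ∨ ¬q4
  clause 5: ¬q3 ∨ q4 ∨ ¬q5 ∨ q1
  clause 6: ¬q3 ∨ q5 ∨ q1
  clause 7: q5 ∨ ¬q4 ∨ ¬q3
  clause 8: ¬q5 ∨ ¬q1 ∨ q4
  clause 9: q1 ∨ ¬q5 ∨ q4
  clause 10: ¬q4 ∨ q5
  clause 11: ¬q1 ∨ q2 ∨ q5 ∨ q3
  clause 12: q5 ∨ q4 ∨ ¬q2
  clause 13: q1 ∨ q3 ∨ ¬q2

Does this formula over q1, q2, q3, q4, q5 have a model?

Suppose q5 = True.
Suppose q1 = False.
From the singleton clause (q4), q4 = True.
Suppose q3 = False.
From the singleton clause (¬q2), q2 = False.
All clauses are satisfied.
A satisfying assignment: q1: False; q2: False; q3: False; q4: True; q5: True.

Yes, satisfiable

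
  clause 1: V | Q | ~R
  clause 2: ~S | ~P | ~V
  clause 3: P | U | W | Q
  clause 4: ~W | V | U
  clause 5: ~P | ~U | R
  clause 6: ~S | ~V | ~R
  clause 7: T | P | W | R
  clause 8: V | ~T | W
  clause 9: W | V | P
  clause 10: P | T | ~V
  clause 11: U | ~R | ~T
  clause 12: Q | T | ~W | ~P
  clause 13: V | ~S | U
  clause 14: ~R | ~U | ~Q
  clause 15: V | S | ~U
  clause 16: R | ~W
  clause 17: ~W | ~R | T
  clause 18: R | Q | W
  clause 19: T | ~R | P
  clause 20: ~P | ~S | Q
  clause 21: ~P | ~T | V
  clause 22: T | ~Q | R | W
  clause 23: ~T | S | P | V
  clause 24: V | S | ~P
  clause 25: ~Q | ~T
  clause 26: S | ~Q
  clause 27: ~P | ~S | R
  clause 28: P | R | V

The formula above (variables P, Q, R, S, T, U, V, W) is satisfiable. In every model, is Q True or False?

Suppose Q = 1.
(~T) alone gives T = 0.
(S) alone gives S = 1.
Try P = 0.
(~V) alone gives V = 0.
(W) alone gives W = 1.
(U) alone gives U = 1.
(~R) alone gives R = 0.
That conflicts with the unit clause (R).
That branch fails; take P = 1 instead.
(~V) alone gives V = 0.
(U) alone gives U = 1.
(R) alone gives R = 1.
That conflicts with the unit clause (~R).
Neither P = 1 nor P = 0 works.
So every satisfying assignment has Q = False.

False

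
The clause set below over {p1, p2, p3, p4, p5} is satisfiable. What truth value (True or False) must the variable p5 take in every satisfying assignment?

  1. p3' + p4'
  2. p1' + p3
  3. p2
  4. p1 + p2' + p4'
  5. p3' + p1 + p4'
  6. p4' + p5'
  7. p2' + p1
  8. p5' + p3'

False

Suppose p5 = 1.
Unit clause (p2) forces p2 = 1.
Unit clause (p4') forces p4 = 0.
Unit clause (p1) forces p1 = 1.
Unit clause (p3) forces p3 = 1.
Now (p3') is unsatisfied and unit — conflict.
So every satisfying assignment has p5 = False.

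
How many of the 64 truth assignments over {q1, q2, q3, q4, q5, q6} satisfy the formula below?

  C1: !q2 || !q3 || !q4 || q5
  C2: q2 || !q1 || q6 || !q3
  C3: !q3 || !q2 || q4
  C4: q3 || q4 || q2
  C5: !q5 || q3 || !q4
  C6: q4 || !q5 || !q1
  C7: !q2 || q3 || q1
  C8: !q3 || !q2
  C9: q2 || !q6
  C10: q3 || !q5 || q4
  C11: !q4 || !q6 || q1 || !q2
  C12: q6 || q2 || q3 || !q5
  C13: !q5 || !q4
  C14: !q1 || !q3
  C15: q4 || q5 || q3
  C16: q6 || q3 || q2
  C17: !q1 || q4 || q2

There are 2^6 = 64 truth assignments over (q1, q2, q3, q4, q5, q6).
Split on q3. With q3 = true, the clauses containing q3 are satisfied and !q3 drops from the rest; 3 of the 2^5 = 32 assignments to the other variables satisfy what remains.
With q3 = false, by the same count on the reduced clause set, 2 assignments work.
Total: 3 + 2 = 5.

5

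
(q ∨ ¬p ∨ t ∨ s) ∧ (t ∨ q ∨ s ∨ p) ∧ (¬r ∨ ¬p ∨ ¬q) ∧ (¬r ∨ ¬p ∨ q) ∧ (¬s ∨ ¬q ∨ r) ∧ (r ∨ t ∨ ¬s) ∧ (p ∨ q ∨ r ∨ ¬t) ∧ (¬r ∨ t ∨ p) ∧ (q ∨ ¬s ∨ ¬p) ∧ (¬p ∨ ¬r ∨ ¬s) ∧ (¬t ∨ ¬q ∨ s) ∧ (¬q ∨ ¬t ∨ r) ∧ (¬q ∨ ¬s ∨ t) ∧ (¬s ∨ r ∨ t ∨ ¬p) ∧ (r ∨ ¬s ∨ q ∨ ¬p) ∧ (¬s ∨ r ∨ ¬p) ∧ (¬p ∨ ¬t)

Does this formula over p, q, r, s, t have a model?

Branch on p: set p = False.
Branch on r: set r = True.
From the singleton clause (t), t = True.
Branch on q: set q = False.
Every clause is now satisfied; s is unconstrained.
A satisfying assignment: p ↦ False, q ↦ False, r ↦ True, s ↦ False, t ↦ True.

Satisfiable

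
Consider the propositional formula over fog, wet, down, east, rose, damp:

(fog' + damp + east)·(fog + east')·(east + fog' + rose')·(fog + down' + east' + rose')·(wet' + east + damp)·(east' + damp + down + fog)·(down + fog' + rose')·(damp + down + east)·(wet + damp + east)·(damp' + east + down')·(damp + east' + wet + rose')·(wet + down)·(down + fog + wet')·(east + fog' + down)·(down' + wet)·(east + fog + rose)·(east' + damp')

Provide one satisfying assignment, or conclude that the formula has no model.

fog=1; wet=1; down=1; east=1; rose=0; damp=0

Try fog = 1.
Try damp = 0.
Unit clause (east) forces east = 1.
Try down = 1.
Unit clause (wet) forces wet = 1.
Every clause is now satisfied; rose is unconstrained.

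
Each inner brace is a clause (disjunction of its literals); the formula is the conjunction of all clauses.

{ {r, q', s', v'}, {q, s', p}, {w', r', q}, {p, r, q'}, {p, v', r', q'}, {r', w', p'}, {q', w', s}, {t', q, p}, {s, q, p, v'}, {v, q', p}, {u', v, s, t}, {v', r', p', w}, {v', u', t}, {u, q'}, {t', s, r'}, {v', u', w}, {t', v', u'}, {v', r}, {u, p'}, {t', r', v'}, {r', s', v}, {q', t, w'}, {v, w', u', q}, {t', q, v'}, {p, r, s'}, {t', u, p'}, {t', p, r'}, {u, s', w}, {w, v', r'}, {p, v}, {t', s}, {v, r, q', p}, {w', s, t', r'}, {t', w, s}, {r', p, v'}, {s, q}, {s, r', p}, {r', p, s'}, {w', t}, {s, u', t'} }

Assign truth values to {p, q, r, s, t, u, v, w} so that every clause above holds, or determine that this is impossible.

p: 1, q: 1, r: 0, s: 1, t: 0, u: 1, v: 0, w: 0

Case u = 1:
Case v = 0:
Unit clause (p) forces p = 1.
Case r = 0:
Case s = 1:
Case w = 0:
Every clause is now satisfied; q, t are unconstrained.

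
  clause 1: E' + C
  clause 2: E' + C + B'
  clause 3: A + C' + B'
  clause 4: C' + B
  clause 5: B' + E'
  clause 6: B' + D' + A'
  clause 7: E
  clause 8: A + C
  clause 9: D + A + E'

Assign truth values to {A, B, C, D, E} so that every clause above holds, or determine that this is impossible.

The clause (E) is unit, so E = 1.
The clause (C) is unit, so C = 1.
The clause (B) is unit, so B = 1.
Now (B') is unsatisfied and unit — conflict.

UNSATISFIABLE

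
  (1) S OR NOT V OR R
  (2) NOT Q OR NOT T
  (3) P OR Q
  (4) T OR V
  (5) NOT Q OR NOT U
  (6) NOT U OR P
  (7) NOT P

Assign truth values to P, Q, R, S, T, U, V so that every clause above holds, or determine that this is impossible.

Unit clause (NOT P) forces P = false.
Unit clause (Q) forces Q = true.
Unit clause (NOT T) forces T = false.
Unit clause (V) forces V = true.
Unit clause (NOT U) forces U = false.
Case S = true:
All clauses hold; R can take either value.

P ↦ false; Q ↦ true; R ↦ true; S ↦ true; T ↦ false; U ↦ false; V ↦ true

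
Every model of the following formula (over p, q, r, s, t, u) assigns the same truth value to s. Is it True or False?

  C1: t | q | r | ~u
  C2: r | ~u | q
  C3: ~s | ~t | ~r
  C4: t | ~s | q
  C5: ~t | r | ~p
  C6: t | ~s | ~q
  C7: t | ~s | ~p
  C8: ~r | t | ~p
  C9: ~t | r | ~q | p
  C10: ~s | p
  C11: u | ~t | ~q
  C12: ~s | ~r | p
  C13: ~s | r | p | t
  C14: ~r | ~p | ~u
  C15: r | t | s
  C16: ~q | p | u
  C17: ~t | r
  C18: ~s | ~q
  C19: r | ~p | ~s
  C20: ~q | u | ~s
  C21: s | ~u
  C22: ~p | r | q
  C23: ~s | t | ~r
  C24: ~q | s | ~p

False

Suppose s = 1.
The clause (p) is unit, so p = 1.
The clause (t) is unit, so t = 1.
The clause (~r) is unit, so r = 0.
But (r) is also a unit clause — contradiction.
So every satisfying assignment has s = False.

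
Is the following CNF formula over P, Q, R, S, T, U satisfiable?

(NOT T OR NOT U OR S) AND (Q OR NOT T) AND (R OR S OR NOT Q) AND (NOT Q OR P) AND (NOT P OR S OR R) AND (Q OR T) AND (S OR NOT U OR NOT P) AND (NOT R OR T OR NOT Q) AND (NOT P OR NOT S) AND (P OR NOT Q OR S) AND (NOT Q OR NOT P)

No, unsatisfiable

Case Q = true:
Unit clause (P) forces P = true.
Now (NOT P) is unsatisfied and unit — conflict.
That branch fails; take Q = false instead.
Unit clause (NOT T) forces T = false.
Now (T) is unsatisfied and unit — conflict.
Both values of Q lead to a conflict.
No assignment satisfies every clause.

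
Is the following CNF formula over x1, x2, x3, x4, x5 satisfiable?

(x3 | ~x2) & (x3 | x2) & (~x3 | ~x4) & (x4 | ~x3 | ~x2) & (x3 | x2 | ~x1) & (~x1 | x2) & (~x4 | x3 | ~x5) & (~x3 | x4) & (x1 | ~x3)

Branch on x3: set x3 = 1.
The clause (~x4) is unit, so x4 = 0.
Now (x4) is unsatisfied and unit — conflict.
That branch fails; take x3 = 0 instead.
The clause (~x2) is unit, so x2 = 0.
Now (x2) is unsatisfied and unit — conflict.
Neither x3 = 1 nor x3 = 0 works.
No assignment satisfies every clause.

No, unsatisfiable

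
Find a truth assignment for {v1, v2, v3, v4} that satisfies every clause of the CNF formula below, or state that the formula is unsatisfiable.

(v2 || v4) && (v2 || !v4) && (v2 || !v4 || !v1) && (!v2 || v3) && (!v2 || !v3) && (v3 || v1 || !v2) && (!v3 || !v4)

UNSATISFIABLE

Branch on v2: set v2 = true.
From the singleton clause (v3), v3 = true.
Now (!v3) is unsatisfied and unit — conflict.
Backtrack on v2: now try v2 = false.
From the singleton clause (v4), v4 = true.
Now (!v4) is unsatisfied and unit — conflict.
Neither v2 = true nor v2 = false works.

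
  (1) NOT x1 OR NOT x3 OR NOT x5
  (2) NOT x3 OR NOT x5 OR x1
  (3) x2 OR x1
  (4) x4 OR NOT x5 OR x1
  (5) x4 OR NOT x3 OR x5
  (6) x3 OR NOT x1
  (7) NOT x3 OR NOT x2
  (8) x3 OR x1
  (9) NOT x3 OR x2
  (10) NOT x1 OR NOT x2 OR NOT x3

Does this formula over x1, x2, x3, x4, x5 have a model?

No

Case x2 = true:
Unit clause (NOT x3) forces x3 = false.
Unit clause (NOT x1) forces x1 = false.
That conflicts with the unit clause (x1).
That branch fails; take x2 = false instead.
Unit clause (x1) forces x1 = true.
Unit clause (x3) forces x3 = true.
That conflicts with the unit clause (NOT x3).
Neither x2 = true nor x2 = false works.
No assignment satisfies every clause.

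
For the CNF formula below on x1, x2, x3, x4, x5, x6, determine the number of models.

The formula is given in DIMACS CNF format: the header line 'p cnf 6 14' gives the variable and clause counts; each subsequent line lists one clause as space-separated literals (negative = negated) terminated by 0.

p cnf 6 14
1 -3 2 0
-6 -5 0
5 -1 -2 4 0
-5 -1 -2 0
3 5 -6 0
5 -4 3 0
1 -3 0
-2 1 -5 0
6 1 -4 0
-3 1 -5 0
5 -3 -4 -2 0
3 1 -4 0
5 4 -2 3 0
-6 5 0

There are 2^6 = 64 truth assignments over (x1, x2, x3, x4, x5, x6).
Split on x5. With x5 = True, the clauses containing x5 are satisfied and ¬x5 drops from the rest; 5 of the 2^5 = 32 assignments to the other variables satisfy what remains.
With x5 = False, by the same count on the reduced clause set, 4 assignments work.
(One model: x1=F, x2=F, x3=F, x4=F, x5=F, x6=F.)
Total: 5 + 4 = 9.

9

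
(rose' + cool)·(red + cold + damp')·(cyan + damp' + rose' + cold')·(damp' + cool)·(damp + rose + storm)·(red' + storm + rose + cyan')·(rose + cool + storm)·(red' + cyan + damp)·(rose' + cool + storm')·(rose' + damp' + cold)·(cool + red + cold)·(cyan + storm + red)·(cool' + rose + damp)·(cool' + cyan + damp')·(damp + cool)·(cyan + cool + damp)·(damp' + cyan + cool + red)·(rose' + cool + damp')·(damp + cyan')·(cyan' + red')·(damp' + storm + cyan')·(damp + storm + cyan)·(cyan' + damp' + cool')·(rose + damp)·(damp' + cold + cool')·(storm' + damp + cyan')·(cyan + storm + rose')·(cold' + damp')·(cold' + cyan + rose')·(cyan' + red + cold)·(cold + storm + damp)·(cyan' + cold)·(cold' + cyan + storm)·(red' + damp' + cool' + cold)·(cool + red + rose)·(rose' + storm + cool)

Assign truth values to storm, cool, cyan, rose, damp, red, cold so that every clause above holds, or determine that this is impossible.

Case rose = 1:
Unit clause (cool) forces cool = 1.
Case damp = 0:
Unit clause (cyan') forces cyan = 0.
Unit clause (red') forces red = 0.
Unit clause (storm) forces storm = 1.
Unit clause (cold') forces cold = 0.
This assignment satisfies each clause.

storm: 1; cool: 1; cyan: 0; rose: 1; damp: 0; red: 0; cold: 0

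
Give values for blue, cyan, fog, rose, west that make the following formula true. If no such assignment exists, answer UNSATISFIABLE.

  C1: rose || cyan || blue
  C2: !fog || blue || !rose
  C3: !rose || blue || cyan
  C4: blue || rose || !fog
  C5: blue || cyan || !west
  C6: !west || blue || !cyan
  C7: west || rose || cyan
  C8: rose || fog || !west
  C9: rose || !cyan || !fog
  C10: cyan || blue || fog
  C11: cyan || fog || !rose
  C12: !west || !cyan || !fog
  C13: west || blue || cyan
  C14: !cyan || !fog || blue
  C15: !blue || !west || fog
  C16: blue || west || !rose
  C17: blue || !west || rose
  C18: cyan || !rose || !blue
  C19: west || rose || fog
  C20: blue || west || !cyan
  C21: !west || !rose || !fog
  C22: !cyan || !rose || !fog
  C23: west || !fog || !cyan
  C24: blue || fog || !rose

blue: true, cyan: true, fog: false, rose: true, west: false

Case rose = true:
Case fog = false:
From the singleton clause (cyan), cyan = true.
From the singleton clause (blue), blue = true.
From the singleton clause (!west), west = false.
Every clause now holds.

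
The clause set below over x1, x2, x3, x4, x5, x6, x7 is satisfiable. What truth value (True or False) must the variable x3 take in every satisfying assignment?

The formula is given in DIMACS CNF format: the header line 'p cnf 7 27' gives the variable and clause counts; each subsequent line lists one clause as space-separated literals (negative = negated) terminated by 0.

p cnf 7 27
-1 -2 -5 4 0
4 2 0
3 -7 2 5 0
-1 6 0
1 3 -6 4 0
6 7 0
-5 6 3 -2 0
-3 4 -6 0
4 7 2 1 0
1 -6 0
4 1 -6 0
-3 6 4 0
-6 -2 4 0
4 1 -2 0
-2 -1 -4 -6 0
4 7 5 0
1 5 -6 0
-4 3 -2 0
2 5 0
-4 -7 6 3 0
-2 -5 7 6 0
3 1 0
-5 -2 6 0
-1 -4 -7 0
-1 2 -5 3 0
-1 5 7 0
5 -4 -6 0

True

Suppose x3 = False.
Unit clause (x1) forces x1 = True.
Unit clause (x6) forces x6 = True.
Case x4 = True:
Unit clause (¬x2) forces x2 = False.
Unit clause (x5) forces x5 = True.
Now (¬x5) is unsatisfied and unit — conflict.
That branch fails; take x4 = False instead.
Unit clause (x2) forces x2 = True.
Now (¬x2) is unsatisfied and unit — conflict.
Neither x4 = True nor x4 = False works.
So every satisfying assignment has x3 = True.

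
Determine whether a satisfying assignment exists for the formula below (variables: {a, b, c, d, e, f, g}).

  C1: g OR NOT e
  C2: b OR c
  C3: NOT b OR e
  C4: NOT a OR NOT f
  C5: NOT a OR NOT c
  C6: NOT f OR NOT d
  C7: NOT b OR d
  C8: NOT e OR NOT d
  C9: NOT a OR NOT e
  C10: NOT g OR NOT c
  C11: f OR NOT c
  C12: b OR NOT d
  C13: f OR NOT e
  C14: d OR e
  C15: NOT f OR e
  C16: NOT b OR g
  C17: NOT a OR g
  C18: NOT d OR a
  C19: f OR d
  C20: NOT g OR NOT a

Suppose g = true.
Unit clause (NOT c) forces c = false.
Unit clause (b) forces b = true.
Unit clause (e) forces e = true.
Unit clause (d) forces d = true.
But (NOT d) is also a unit clause — contradiction.
Undo g and try g = false.
Unit clause (NOT e) forces e = false.
Unit clause (NOT b) forces b = false.
Unit clause (c) forces c = true.
Unit clause (NOT a) forces a = false.
Unit clause (f) forces f = true.
But (NOT f) is also a unit clause — contradiction.
Both values of g lead to a conflict.
No assignment satisfies every clause.

No, unsatisfiable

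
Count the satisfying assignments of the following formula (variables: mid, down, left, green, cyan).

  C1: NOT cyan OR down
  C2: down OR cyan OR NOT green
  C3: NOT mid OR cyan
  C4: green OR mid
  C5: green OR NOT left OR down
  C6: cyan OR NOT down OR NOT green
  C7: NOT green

There are 2^5 = 32 truth assignments over (mid, down, left, green, cyan).
Split on cyan. With cyan = true, the clauses containing cyan are satisfied and NOT cyan drops from the rest; 2 of the 2^4 = 16 assignments to the other variables satisfy what remains.
With cyan = false, by the same count on the reduced clause set, 0 assignments work.
(One model: mid=T, down=T, left=F, green=F, cyan=T.)
Total: 2 + 0 = 2.

2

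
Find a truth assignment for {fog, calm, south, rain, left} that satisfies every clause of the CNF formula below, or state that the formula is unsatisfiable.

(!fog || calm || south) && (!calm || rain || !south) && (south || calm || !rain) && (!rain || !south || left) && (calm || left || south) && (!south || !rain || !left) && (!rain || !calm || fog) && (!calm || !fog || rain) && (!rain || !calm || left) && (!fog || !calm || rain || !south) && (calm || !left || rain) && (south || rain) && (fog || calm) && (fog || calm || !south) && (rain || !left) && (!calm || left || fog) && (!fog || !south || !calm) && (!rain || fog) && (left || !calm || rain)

fog=true, calm=false, south=true, rain=false, left=false

Try south = true.
Try calm = false.
(fog) alone gives fog = true.
Try rain = false.
(!left) alone gives left = false.
Every clause now holds.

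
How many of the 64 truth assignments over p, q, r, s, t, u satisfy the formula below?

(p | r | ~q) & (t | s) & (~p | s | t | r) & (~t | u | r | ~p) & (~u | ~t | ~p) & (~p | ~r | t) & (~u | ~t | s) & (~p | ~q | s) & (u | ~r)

13

There are 2^6 = 64 truth assignments over (p, q, r, s, t, u).
Split on p. With p = 1, the clauses containing p are satisfied and ~p drops from the rest; 4 of the 2^5 = 32 assignments to the other variables satisfy what remains.
With p = 0, by the same count on the reduced clause set, 9 assignments work.
(One model: p=F, q=F, r=F, s=F, t=T, u=F.)
Total: 4 + 9 = 13.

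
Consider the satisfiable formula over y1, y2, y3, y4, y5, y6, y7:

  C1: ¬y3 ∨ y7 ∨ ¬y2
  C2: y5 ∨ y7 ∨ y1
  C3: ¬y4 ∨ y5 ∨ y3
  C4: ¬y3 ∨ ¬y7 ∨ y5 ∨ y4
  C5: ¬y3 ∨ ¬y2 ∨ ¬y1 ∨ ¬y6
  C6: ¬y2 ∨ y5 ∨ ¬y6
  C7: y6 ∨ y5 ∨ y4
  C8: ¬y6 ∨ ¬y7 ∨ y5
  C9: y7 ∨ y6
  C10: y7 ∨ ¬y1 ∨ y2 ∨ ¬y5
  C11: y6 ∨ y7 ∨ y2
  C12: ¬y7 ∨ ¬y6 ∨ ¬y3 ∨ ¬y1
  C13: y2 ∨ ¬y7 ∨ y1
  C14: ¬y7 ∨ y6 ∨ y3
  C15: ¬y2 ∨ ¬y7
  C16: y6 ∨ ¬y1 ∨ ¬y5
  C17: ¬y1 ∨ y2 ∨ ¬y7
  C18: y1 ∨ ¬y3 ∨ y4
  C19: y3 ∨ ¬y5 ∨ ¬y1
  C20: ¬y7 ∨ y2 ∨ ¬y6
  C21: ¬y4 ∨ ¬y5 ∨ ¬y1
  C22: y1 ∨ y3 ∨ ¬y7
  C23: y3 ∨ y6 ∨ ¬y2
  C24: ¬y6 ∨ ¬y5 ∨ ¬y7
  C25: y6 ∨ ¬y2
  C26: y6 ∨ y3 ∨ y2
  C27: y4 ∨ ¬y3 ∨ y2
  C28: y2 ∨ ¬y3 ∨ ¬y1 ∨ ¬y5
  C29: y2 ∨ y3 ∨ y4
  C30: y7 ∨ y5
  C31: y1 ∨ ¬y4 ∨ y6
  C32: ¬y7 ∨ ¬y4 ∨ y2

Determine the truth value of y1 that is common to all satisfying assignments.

Suppose y1 = True.
Branch on y7: set y7 = True.
(¬y2) alone gives y2 = False.
Now (y2) is unsatisfied and unit — conflict.
That branch fails; take y7 = False instead.
(y6) alone gives y6 = True.
(y5) alone gives y5 = True.
(y2) alone gives y2 = True.
(¬y3) alone gives y3 = False.
Now (y3) is unsatisfied and unit — conflict.
Either choice for y7 ends in contradiction.
So every satisfying assignment has y1 = False.

False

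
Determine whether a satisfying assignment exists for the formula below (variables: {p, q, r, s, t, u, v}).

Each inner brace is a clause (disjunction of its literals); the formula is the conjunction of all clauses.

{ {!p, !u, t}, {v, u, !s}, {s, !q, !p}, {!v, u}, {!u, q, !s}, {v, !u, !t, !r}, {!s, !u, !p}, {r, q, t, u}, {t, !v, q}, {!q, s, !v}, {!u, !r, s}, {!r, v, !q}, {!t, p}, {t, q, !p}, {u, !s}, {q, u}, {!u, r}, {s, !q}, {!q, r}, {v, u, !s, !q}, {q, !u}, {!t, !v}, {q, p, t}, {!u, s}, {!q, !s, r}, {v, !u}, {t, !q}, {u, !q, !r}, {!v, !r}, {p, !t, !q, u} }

Suppose v = false.
Unit clause (!u) forces u = false.
Unit clause (!s) forces s = false.
Unit clause (q) forces q = true.
But (!q) is also a unit clause — contradiction.
Undo v and try v = true.
Unit clause (u) forces u = true.
Unit clause (r) forces r = true.
But (!r) is also a unit clause — contradiction.
Either choice for v ends in contradiction.
No assignment satisfies every clause.

No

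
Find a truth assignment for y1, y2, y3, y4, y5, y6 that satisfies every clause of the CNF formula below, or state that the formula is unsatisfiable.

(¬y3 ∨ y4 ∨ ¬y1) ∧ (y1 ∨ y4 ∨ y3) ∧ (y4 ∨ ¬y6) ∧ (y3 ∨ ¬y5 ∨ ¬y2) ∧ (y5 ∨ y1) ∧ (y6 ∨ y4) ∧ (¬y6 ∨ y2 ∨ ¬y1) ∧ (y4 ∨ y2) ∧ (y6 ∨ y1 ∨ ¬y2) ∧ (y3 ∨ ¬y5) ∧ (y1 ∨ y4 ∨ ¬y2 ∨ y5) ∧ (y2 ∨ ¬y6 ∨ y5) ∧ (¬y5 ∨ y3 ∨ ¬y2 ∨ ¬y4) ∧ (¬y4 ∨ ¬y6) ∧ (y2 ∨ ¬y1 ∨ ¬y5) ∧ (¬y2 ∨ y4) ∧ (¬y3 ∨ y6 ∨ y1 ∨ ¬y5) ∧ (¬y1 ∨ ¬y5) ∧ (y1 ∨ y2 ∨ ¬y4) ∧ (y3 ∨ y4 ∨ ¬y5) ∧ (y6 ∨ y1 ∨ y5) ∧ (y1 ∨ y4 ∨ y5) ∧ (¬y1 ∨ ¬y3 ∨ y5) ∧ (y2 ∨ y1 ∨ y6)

y1: True,  y2: False,  y3: False,  y4: True,  y5: False,  y6: False

Suppose y4 = True.
From the singleton clause (¬y6), y6 = False.
Suppose y5 = False.
From the singleton clause (y1), y1 = True.
From the singleton clause (¬y3), y3 = False.
No clause remains; y2 is free.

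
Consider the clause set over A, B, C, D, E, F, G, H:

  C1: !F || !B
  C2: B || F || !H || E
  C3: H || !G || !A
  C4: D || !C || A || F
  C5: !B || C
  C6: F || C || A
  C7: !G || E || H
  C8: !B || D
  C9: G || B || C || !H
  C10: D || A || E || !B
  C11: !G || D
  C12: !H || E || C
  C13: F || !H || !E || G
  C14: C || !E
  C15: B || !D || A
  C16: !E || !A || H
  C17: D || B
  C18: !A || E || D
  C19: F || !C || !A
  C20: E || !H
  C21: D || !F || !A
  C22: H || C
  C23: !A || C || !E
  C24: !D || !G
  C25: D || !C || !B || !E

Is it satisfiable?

Suppose F = false.
Suppose B = true.
From the singleton clause (C), C = true.
From the singleton clause (D), D = true.
From the singleton clause (!A), A = false.
From the singleton clause (!G), G = false.
Suppose H = false.
All clauses hold; E can take either value.
A satisfying assignment: A: false; B: true; C: true; D: true; E: false; F: false; G: false; H: false.

Satisfiable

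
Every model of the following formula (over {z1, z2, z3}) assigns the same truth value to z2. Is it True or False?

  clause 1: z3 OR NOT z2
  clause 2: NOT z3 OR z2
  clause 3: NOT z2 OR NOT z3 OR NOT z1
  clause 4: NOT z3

False

Suppose z2 = true.
(z3) alone gives z3 = true.
Now (NOT z3) is unsatisfied and unit — conflict.
So every satisfying assignment has z2 = False.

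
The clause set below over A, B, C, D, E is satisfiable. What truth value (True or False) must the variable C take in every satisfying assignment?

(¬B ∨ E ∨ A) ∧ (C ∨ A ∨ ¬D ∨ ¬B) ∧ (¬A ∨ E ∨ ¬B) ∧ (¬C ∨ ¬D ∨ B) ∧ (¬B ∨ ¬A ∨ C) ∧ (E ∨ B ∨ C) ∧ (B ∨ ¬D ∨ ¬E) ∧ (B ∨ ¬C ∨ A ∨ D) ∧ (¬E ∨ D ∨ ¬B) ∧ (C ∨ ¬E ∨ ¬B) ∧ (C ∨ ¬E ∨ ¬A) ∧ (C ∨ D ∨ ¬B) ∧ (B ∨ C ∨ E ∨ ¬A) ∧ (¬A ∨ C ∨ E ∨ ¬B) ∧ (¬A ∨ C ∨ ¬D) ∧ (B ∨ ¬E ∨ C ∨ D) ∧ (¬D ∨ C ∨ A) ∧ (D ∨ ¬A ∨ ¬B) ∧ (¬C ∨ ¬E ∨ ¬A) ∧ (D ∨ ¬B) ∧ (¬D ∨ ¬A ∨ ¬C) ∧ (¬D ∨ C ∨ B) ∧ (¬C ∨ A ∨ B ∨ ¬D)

Suppose C = False.
Suppose B = False.
Unit clause (E) forces E = True.
Unit clause (¬D) forces D = False.
Now (D) is unsatisfied and unit — conflict.
Backtrack on B: now try B = True.
Unit clause (¬A) forces A = False.
Unit clause (E) forces E = True.
Now (¬E) is unsatisfied and unit — conflict.
Either choice for B ends in contradiction.
So every satisfying assignment has C = True.

True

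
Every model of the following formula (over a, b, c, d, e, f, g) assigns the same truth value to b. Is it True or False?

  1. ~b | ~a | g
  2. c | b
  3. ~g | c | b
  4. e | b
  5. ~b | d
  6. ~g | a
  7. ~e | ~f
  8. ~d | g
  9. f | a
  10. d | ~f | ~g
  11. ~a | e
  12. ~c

True

Suppose b = 0.
The clause (c) is unit, so c = 1.
That conflicts with the unit clause (~c).
So every satisfying assignment has b = True.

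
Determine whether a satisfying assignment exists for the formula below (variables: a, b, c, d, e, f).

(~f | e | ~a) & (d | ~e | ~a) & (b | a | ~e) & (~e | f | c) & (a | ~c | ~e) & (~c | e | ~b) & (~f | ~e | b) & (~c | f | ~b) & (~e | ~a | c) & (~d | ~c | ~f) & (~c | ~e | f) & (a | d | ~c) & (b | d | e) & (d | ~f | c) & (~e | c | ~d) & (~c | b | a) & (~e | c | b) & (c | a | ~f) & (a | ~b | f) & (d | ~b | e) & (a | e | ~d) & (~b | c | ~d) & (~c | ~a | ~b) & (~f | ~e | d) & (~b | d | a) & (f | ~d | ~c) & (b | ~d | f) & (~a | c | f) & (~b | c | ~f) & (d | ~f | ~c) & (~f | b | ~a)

Try f = 0.
Try e = 0.
Try c = 0.
(~a) alone gives a = 0.
(~b) alone gives b = 0.
(d) alone gives d = 1.
But (~d) is also a unit clause — contradiction.
Undo c and try c = 1.
(~b) alone gives b = 0.
(d) alone gives d = 1.
But (~d) is also a unit clause — contradiction.
Neither c = 1 nor c = 0 works.
Undo e and try e = 1.
(c) alone gives c = 1.
But (~c) is also a unit clause — contradiction.
Neither e = 1 nor e = 0 works.
Undo f and try f = 1.
Try e = 1.
(b) alone gives b = 1.
(d) alone gives d = 1.
(~c) alone gives c = 0.
But (c) is also a unit clause — contradiction.
Undo e and try e = 0.
(~a) alone gives a = 0.
(c) alone gives c = 1.
(~b) alone gives b = 0.
But (b) is also a unit clause — contradiction.
Neither e = 1 nor e = 0 works.
Neither f = 1 nor f = 0 works.
No assignment satisfies every clause.

Unsatisfiable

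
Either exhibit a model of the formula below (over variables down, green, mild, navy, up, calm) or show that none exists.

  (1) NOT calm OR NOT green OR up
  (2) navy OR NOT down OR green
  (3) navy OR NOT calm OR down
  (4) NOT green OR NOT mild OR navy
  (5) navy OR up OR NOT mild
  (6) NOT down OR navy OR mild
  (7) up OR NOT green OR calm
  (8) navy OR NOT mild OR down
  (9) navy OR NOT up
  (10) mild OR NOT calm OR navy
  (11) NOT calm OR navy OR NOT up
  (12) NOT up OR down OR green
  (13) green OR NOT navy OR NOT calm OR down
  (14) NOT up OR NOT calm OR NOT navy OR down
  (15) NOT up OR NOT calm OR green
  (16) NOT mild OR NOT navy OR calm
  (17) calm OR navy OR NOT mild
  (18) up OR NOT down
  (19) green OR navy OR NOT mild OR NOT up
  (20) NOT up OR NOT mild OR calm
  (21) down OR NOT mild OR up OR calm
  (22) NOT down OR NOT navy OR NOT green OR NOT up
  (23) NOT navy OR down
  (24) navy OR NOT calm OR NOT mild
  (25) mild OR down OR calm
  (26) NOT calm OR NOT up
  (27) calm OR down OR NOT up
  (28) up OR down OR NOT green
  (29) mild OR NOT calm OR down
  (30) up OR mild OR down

Suppose navy = true.
Unit clause (down) forces down = true.
Unit clause (up) forces up = true.
Unit clause (NOT green) forces green = false.
Unit clause (NOT calm) forces calm = false.
Unit clause (NOT mild) forces mild = false.
This assignment satisfies each clause.

down=true,  green=false,  mild=false,  navy=true,  up=true,  calm=false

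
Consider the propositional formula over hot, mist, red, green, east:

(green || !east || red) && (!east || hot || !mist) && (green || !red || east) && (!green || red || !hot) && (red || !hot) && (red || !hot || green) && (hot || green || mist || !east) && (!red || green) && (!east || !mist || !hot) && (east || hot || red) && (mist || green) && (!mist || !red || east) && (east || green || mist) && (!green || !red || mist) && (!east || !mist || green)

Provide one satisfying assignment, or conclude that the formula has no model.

hot ↦ false, mist ↦ false, red ↦ false, green ↦ true, east ↦ true

Case red = false:
The clause (!hot) is unit, so hot = false.
The clause (east) is unit, so east = true.
The clause (green) is unit, so green = true.
The clause (!mist) is unit, so mist = false.
This assignment satisfies each clause.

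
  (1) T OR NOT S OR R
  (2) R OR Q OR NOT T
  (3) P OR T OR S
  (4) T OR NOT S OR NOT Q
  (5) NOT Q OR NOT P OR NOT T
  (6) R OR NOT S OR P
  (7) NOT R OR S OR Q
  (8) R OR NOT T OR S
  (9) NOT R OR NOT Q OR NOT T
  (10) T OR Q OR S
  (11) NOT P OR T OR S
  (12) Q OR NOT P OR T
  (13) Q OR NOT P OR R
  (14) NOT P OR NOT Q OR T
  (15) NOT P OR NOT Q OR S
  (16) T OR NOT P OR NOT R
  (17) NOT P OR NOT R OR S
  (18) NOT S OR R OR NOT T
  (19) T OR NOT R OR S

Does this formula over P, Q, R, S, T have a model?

Yes

Case T = true:
Case R = true:
The clause (NOT Q) is unit, so Q = false.
The clause (S) is unit, so S = true.
No clause remains; P is free.
A satisfying assignment: P=true,  Q=false,  R=true,  S=true,  T=true.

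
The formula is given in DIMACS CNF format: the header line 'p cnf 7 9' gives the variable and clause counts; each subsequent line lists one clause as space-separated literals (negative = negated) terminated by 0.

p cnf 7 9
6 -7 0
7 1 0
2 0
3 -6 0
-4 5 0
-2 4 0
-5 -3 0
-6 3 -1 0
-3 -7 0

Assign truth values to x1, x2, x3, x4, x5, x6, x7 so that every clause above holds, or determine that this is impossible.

x1 ↦ True,  x2 ↦ True,  x3 ↦ False,  x4 ↦ True,  x5 ↦ True,  x6 ↦ False,  x7 ↦ False

The clause (x2) is unit, so x2 = True.
The clause (x4) is unit, so x4 = True.
The clause (x5) is unit, so x5 = True.
The clause (¬x3) is unit, so x3 = False.
The clause (¬x6) is unit, so x6 = False.
The clause (¬x7) is unit, so x7 = False.
The clause (x1) is unit, so x1 = True.
This assignment satisfies each clause.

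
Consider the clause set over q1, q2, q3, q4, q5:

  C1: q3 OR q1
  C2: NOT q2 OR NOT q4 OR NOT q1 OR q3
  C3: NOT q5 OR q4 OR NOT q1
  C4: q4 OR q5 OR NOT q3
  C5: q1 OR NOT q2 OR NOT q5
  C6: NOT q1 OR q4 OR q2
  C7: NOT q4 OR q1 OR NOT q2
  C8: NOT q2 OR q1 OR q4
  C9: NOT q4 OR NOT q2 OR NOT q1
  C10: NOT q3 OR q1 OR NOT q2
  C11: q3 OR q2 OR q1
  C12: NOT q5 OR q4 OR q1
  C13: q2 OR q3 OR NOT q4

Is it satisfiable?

Satisfiable

Suppose q3 = true.
Suppose q4 = true.
Suppose q1 = false.
Unit clause (NOT q2) forces q2 = false.
All clauses hold; q5 can take either value.
A satisfying assignment: q1=false, q2=false, q3=true, q4=true, q5=false.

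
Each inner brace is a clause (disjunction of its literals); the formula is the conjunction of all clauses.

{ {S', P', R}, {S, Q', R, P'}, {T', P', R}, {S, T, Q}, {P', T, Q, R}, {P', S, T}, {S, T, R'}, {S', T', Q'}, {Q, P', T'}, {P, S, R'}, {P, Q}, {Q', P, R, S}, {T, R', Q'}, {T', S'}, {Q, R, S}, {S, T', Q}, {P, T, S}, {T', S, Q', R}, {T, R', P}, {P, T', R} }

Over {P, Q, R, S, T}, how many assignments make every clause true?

3

There are 2^5 = 32 truth assignments over (P, Q, R, S, T).
Split on R. With R = 1, the clauses containing R are satisfied and R' drops from the rest; 2 of the 2^4 = 16 assignments to the other variables satisfy what remains.
With R = 0, by the same count on the reduced clause set, 1 assignment works.
(One model: P=F, Q=T, R=F, S=T, T=F.)
Total: 2 + 1 = 3.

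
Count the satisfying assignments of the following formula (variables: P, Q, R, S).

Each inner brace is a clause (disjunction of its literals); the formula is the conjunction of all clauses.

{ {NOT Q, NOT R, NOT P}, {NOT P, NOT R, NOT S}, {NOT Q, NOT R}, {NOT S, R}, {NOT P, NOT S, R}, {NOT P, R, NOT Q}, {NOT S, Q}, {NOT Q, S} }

4

There are 2^4 = 16 truth assignments over (P, Q, R, S).
Split on R. With R = true, the clauses containing R are satisfied and NOT R drops from the rest; 2 of the 2^3 = 8 assignments to the other variables satisfy what remains.
With R = false, by the same count on the reduced clause set, 2 assignments work.
Total: 2 + 2 = 4.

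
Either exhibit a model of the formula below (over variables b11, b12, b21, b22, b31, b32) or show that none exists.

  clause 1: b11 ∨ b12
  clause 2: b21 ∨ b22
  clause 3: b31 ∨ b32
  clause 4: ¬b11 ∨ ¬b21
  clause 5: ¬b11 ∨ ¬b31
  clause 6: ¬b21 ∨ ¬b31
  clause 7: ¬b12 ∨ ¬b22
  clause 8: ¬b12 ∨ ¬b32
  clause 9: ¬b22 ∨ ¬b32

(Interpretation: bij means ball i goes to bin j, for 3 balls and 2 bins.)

UNSATISFIABLE

Case b11 = True:
From the singleton clause (¬b21), b21 = False.
From the singleton clause (b22), b22 = True.
From the singleton clause (¬b31), b31 = False.
From the singleton clause (b32), b32 = True.
That conflicts with the unit clause (¬b32).
That branch fails; take b11 = False instead.
From the singleton clause (b12), b12 = True.
From the singleton clause (¬b22), b22 = False.
From the singleton clause (b21), b21 = True.
From the singleton clause (¬b31), b31 = False.
From the singleton clause (b32), b32 = True.
That conflicts with the unit clause (¬b32).
Both values of b11 lead to a conflict.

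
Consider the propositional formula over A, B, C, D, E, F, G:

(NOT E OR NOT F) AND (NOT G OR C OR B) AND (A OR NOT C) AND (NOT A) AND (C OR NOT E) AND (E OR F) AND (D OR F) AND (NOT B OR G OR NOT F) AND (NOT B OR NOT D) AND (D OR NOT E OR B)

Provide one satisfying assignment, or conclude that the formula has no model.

A=false,  B=false,  C=false,  D=false,  E=false,  F=true,  G=false

(NOT A) alone gives A = false.
(NOT C) alone gives C = false.
(NOT E) alone gives E = false.
(F) alone gives F = true.
Case G = false:
(NOT B) alone gives B = false.
Every clause is now satisfied; D is unconstrained.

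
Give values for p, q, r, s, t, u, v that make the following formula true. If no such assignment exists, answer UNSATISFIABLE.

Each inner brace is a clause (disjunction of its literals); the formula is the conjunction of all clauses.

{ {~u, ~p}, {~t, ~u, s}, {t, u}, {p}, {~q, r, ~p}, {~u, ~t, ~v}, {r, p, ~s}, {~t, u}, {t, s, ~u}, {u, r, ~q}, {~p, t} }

From the singleton clause (p), p = 1.
From the singleton clause (~u), u = 0.
From the singleton clause (t), t = 1.
Now (~t) is unsatisfied and unit — conflict.

UNSATISFIABLE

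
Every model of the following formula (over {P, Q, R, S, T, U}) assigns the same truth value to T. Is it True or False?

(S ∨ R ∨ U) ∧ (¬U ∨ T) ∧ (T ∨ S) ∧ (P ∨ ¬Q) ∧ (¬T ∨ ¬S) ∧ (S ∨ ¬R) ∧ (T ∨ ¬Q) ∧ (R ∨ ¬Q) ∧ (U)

True

Suppose T = False.
From the singleton clause (¬U), U = False.
Now (U) is unsatisfied and unit — conflict.
So every satisfying assignment has T = True.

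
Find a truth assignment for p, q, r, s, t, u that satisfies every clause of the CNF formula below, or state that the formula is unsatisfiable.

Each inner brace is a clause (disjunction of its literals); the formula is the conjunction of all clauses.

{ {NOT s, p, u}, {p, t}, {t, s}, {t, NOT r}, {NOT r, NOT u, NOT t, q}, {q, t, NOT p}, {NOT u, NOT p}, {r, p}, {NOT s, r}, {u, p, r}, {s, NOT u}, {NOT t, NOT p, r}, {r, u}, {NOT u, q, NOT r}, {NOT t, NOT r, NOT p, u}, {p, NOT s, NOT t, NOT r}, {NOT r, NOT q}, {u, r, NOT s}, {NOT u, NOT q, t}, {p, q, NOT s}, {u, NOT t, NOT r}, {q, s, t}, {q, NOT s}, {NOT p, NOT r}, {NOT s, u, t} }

Branch on p: set p = true.
(NOT u) alone gives u = false.
(r) alone gives r = true.
Now (NOT r) is unsatisfied and unit — conflict.
That branch fails; take p = false instead.
(t) alone gives t = true.
(r) alone gives r = true.
(NOT s) alone gives s = false.
(NOT u) alone gives u = false.
Now (u) is unsatisfied and unit — conflict.
Both values of p lead to a conflict.

UNSATISFIABLE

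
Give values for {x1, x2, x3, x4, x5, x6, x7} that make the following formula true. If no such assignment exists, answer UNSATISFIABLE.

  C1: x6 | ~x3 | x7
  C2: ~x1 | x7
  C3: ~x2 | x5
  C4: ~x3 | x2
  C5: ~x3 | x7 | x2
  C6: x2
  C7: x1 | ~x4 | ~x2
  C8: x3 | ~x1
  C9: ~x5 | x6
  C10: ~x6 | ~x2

UNSATISFIABLE

The clause (x2) is unit, so x2 = 1.
The clause (x5) is unit, so x5 = 1.
The clause (x6) is unit, so x6 = 1.
That conflicts with the unit clause (~x6).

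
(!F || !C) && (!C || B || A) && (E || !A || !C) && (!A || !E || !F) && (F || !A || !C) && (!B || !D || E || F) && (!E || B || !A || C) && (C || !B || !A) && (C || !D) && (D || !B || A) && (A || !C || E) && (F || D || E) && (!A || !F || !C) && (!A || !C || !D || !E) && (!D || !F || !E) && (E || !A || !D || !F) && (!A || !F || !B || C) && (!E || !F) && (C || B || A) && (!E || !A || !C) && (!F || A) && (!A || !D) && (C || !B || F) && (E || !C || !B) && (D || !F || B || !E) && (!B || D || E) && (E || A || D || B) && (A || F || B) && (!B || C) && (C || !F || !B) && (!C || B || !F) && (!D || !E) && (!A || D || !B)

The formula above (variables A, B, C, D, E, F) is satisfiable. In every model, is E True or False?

Suppose E = true.
Unit clause (!F) forces F = false.
Unit clause (!D) forces D = false.
Case A = false:
Unit clause (!B) forces B = false.
But (B) is also a unit clause — contradiction.
So A must be the other value — set A = true.
Unit clause (!C) forces C = false.
Unit clause (B) forces B = true.
But (!B) is also a unit clause — contradiction.
Either choice for A ends in contradiction.
So every satisfying assignment has E = False.

False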